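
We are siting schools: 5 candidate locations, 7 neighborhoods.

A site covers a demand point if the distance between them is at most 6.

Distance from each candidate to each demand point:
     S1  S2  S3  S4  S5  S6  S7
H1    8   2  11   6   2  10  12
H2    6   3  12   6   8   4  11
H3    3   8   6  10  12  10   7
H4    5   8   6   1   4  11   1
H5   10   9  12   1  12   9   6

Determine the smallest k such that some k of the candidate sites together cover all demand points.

Coverage sets (demand points within 6 of each site):
  H1: {S2, S4, S5}
  H2: {S1, S2, S4, S6}
  H3: {S1, S3}
  H4: {S1, S3, S4, S5, S7}
  H5: {S4, S7}
No single site covers all 7 demand points.
But {H2, H4} covers everything, so the minimum is 2.

2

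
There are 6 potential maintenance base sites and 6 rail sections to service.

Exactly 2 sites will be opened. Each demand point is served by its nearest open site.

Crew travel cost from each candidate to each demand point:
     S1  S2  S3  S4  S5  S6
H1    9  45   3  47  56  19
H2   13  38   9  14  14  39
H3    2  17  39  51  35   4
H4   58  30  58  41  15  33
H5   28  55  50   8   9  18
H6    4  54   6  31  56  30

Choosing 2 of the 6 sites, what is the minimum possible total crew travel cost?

Open {H2, H3}.
  S1→H3 2, S2→H3 17, S3→H2 9, S4→H2 14, S5→H2 14, S6→H3 4  ⇒ total 60.
Compare {H3, H5}: total 79.
Compare {H1, H5}: total 92.
No size-2 selection does better; minimum is 60.

60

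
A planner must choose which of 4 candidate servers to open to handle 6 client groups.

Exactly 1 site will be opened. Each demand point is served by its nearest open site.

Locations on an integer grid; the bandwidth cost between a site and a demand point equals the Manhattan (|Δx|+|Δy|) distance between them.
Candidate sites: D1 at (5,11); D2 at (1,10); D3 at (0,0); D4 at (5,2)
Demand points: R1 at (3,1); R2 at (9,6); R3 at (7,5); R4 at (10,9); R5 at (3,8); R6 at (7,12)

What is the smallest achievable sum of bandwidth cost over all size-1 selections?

44

Open {D1}.
  R1→D1 12, R2→D1 9, R3→D1 8, R4→D1 7, R5→D1 5, R6→D1 3  ⇒ total 44.
Compare {D4}: total 48.
Compare {D2}: total 56.
No size-1 selection does better; minimum is 44.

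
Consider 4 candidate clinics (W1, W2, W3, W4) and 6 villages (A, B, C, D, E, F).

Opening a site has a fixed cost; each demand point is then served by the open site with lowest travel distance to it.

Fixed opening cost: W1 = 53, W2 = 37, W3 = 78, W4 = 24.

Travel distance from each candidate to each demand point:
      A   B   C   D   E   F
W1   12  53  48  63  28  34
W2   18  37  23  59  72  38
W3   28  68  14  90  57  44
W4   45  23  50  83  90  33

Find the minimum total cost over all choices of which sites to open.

Open {W1, W2}: assign each demand point to its cheapest open site.
  A→W1 12, B→W2 37, C→W2 23, D→W2 59, E→W1 28, F→W1 34
  travel distance 193, fixed 90 → total 283.
Compare {W2}: travel distance 247 + fixed 37 = 284.
Compare {W1, W4}: travel distance 207 + fixed 77 = 284.
Compare {W2, W4}: travel distance 228 + fixed 61 = 289.
All other subsets cost ≥ 284. Minimum total cost: 283.

283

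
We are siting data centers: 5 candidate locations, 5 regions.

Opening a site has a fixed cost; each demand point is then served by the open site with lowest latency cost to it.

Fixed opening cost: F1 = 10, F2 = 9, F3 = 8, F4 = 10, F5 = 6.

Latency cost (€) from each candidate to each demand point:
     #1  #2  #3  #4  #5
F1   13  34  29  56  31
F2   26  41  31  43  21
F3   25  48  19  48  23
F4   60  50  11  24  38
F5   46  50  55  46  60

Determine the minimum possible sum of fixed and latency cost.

Open {F1, F2, F4}: assign each demand point to its cheapest open site.
  #1→F1 13, #2→F1 34, #3→F4 11, #4→F4 24, #5→F2 21
  latency cost 103, fixed 29 → total 132.
Compare {F1, F4}: latency cost 113 + fixed 20 = 133.
Compare {F1, F3, F4}: latency cost 105 + fixed 28 = 133.
Compare {F1, F2, F4, F5}: latency cost 103 + fixed 35 = 138.
All other subsets cost ≥ 133. Minimum total cost: 132.

132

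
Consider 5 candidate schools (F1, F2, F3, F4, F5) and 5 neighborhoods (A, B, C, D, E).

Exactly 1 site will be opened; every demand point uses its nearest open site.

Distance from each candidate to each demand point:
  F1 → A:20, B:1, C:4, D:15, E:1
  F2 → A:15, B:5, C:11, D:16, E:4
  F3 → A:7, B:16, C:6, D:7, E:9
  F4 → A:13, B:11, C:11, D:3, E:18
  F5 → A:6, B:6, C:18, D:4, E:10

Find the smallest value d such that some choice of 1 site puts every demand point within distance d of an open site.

Open {F2}.
  Farthest demand point is D at distance 16 (to F2); all others are ≤ 16.
With {F3} the worst case is 16.
With {F4} the worst case is 18.
No size-1 selection achieves below 16.

16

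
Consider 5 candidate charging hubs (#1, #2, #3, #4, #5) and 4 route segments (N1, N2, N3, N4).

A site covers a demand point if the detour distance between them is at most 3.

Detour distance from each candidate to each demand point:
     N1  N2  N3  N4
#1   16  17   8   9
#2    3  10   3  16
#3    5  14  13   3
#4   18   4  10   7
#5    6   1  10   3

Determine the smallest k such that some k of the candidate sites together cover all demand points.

2

Coverage sets (demand points within 3 of each site):
  #1: {}
  #2: {N1, N3}
  #3: {N4}
  #4: {}
  #5: {N2, N4}
No single site covers all 4 demand points.
But {#2, #5} covers everything, so the minimum is 2.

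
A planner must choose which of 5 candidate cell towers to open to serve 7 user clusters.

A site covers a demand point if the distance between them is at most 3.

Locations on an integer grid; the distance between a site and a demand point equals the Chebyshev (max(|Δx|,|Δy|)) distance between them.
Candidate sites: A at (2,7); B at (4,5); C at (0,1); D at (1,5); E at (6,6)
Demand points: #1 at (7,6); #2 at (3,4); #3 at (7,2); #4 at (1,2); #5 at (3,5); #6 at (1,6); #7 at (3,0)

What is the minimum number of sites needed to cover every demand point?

Coverage sets (demand points within 3 of each site):
  A: {#2, #5, #6}
  B: {#1, #2, #3, #4, #5, #6}
  C: {#2, #4, #7}
  D: {#2, #4, #5, #6}
  E: {#1, #2, #5}
No single site covers all 7 demand points.
But {B, C} covers everything, so the minimum is 2.

2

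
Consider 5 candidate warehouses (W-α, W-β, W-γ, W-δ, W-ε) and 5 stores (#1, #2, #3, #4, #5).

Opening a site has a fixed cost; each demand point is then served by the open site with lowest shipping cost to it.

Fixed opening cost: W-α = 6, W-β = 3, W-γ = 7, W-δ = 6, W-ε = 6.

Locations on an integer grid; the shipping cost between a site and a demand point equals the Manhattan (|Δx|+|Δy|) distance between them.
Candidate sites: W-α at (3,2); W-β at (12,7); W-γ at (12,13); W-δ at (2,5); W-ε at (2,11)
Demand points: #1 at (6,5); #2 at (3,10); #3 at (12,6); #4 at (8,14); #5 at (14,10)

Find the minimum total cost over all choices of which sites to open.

34

Open {W-β, W-ε}: assign each demand point to its cheapest open site.
  #1→W-β 8, #2→W-ε 2, #3→W-β 1, #4→W-ε 9, #5→W-β 5
  shipping cost 25, fixed 9 → total 34.
Compare {W-β, W-δ}: shipping cost 27 + fixed 9 = 36.
Compare {W-β, W-δ, W-ε}: shipping cost 21 + fixed 15 = 36.
Compare {W-β, W-γ, W-δ}: shipping cost 21 + fixed 16 = 37.
All other subsets cost ≥ 36. Minimum total cost: 34.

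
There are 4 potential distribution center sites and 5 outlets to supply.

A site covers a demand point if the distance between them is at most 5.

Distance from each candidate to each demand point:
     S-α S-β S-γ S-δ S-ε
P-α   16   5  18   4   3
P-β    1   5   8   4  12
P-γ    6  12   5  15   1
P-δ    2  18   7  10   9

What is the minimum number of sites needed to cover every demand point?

2

Coverage sets (demand points within 5 of each site):
  P-α: {S-β, S-δ, S-ε}
  P-β: {S-α, S-β, S-δ}
  P-γ: {S-γ, S-ε}
  P-δ: {S-α}
No single site covers all 5 demand points.
But {P-β, P-γ} covers everything, so the minimum is 2.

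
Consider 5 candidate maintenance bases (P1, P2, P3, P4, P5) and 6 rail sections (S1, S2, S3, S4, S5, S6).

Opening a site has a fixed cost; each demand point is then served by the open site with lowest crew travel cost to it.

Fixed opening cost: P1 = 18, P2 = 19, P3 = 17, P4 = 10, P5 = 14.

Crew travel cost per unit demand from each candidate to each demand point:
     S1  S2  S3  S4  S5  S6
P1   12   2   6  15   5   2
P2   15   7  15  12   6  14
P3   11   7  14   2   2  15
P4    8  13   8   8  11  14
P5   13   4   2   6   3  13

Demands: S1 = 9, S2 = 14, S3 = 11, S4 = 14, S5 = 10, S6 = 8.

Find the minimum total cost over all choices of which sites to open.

245

Open {P1, P3, P4, P5}: assign each demand point to its cheapest open site.
  S1→P4 9×8=72, S2→P1 14×2=28, S3→P5 11×2=22, S4→P3 14×2=28, S5→P3 10×2=20, S6→P1 8×2=16
  crew travel cost 186, fixed 59 → total 245.
Compare {P1, P3, P5}: crew travel cost 213 + fixed 49 = 262.
Compare {P1, P2, P3, P4, P5}: crew travel cost 186 + fixed 78 = 264.
Compare {P1, P3, P4}: crew travel cost 230 + fixed 45 = 275.
All other subsets cost ≥ 262. Minimum total cost: 245.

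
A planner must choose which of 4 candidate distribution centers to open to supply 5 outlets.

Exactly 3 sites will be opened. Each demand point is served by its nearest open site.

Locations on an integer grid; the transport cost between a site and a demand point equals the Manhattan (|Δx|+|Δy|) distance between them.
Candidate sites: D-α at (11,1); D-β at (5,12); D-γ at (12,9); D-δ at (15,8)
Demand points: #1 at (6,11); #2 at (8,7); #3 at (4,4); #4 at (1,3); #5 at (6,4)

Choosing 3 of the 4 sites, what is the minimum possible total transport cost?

Open {D-α, D-β, D-γ}.
  #1→D-β 2, #2→D-γ 6, #3→D-β 9, #4→D-α 12, #5→D-α 8  ⇒ total 37.
Compare {D-α, D-β, D-δ}: total 39.
Compare {D-β, D-γ, D-δ}: total 39.
No size-3 selection does better; minimum is 37.

37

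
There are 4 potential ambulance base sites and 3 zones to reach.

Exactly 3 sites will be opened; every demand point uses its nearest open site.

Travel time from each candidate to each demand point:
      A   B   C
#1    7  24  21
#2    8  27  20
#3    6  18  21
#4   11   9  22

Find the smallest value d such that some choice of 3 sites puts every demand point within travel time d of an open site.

20

Open {#1, #2, #3}.
  Farthest demand point is C at travel time 20 (to #2); all others are ≤ 20.
With {#1, #2, #4} the worst case is 20.
With {#2, #3, #4} the worst case is 20.
No size-3 selection achieves below 20.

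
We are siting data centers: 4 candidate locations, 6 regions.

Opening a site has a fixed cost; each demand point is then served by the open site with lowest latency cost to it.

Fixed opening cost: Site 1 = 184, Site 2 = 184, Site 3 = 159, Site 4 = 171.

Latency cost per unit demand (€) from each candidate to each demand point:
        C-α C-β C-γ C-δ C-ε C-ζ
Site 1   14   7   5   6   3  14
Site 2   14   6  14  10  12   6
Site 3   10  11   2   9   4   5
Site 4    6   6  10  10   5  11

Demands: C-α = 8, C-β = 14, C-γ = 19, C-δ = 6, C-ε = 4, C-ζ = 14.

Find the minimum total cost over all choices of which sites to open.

571

Open {Site 3}: assign each demand point to its cheapest open site.
  C-α→Site 3 8×10=80, C-β→Site 3 14×11=154, C-γ→Site 3 19×2=38, C-δ→Site 3 6×9=54, C-ε→Site 3 4×4=16, C-ζ→Site 3 14×5=70
  latency cost 412, fixed 159 → total 571.
Compare {Site 3, Site 4}: latency cost 310 + fixed 330 = 640.
Compare {Site 1, Site 3}: latency cost 334 + fixed 343 = 677.
Compare {Site 2, Site 3}: latency cost 342 + fixed 343 = 685.
All other subsets cost ≥ 640. Minimum total cost: 571.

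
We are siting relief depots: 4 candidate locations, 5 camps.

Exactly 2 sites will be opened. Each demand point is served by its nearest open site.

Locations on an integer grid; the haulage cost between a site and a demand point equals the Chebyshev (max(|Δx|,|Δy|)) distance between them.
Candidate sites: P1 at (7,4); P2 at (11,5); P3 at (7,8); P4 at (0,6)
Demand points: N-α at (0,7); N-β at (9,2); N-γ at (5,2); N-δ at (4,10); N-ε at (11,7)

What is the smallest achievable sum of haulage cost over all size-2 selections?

13

Open {P1, P4}.
  N-α→P4 1, N-β→P1 2, N-γ→P1 2, N-δ→P4 4, N-ε→P1 4  ⇒ total 13.
Compare {P2, P4}: total 15.
Compare {P1, P3}: total 18.
No size-2 selection does better; minimum is 13.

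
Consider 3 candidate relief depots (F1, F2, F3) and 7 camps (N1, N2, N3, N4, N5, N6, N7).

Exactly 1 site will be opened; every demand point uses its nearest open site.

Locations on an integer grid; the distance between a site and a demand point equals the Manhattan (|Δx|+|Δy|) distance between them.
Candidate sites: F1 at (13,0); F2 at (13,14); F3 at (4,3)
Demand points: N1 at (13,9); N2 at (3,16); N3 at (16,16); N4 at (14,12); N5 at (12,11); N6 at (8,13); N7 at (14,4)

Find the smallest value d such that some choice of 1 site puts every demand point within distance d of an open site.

Open {F2}.
  Farthest demand point is N2 at distance 12 (to F2); all others are ≤ 12.
With {F3} the worst case is 25.
With {F1} the worst case is 26.
No size-1 selection achieves below 12.

12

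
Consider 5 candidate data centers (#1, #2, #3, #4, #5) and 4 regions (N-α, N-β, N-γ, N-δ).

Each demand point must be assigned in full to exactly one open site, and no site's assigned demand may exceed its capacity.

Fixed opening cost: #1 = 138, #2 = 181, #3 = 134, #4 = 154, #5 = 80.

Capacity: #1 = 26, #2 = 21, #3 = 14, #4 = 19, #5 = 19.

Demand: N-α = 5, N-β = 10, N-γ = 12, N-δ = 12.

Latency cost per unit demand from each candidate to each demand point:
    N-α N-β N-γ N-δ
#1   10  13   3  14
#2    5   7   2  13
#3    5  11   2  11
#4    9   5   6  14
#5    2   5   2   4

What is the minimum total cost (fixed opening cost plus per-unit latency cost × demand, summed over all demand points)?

Open {#1, #5}; cheapest assignment that respects the capacities:
  #1 (cap 26, load 22): N-β, N-γ — cost 10×13 + 12×3 = 166
  #5 (cap 19, load 17): N-α, N-δ — cost 5×2 + 12×4 = 58
  Shipping 224, fixed 218 → total 442.
  Any other capacity-feasible assignment to {#1, #5} ships for at least 224.
Compare {#3, #4, #5}: its best feasible assignment gives total 500.
Compare {#1, #4, #5}: its best feasible assignment gives total 516.
Every other set of open sites that can feasibly serve all demand totals ≥ 500 even under its best assignment. Minimum: 442.

442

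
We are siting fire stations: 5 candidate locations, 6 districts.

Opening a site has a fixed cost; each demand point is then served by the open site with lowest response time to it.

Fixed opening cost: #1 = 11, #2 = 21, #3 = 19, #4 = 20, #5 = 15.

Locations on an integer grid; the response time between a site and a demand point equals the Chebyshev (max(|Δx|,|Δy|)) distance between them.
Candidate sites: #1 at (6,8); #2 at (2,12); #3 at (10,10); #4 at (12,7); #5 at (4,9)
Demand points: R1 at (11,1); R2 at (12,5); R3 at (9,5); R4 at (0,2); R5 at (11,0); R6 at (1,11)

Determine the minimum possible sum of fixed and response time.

Open {#1}: assign each demand point to its cheapest open site.
  R1→#1 7, R2→#1 6, R3→#1 3, R4→#1 6, R5→#1 8, R6→#1 5
  response time 35, fixed 11 → total 46.
Compare {#5}: response time 40 + fixed 15 = 55.
Compare {#1, #5}: response time 33 + fixed 26 = 59.
Compare {#1, #4}: response time 29 + fixed 31 = 60.
All other subsets cost ≥ 55. Minimum total cost: 46.

46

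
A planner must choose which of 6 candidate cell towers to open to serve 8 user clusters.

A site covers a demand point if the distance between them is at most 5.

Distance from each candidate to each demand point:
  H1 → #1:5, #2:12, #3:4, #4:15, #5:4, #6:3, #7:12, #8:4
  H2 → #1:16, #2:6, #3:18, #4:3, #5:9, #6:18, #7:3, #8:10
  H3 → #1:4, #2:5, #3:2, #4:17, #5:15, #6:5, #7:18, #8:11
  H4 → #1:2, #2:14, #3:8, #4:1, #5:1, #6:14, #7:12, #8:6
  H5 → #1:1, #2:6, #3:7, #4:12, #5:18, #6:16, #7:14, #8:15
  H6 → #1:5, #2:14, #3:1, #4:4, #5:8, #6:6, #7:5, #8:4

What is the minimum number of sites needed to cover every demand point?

Coverage sets (demand points within 5 of each site):
  H1: {#1, #3, #5, #6, #8}
  H2: {#4, #7}
  H3: {#1, #2, #3, #6}
  H4: {#1, #4, #5}
  H5: {#1}
  H6: {#1, #3, #4, #7, #8}
No 2 sites suffice: every size-2 union leaves at least one demand point uncovered.
But {H1, H2, H3} covers everything, so the minimum is 3.

3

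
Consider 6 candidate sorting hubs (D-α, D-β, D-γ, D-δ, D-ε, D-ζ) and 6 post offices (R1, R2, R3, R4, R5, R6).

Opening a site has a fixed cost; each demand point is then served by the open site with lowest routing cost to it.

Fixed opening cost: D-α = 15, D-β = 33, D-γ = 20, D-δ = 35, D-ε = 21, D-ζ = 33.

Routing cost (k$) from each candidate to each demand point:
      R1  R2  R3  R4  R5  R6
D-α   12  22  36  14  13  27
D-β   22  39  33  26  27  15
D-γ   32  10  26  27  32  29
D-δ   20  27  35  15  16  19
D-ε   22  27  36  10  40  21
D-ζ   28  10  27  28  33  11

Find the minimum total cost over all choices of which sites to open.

135

Open {D-α, D-ζ}: assign each demand point to its cheapest open site.
  R1→D-α 12, R2→D-ζ 10, R3→D-ζ 27, R4→D-α 14, R5→D-α 13, R6→D-ζ 11
  routing cost 87, fixed 48 → total 135.
Compare {D-α, D-γ}: routing cost 102 + fixed 35 = 137.
Compare {D-α}: routing cost 124 + fixed 15 = 139.
Compare {D-α, D-γ, D-ε}: routing cost 92 + fixed 56 = 148.
All other subsets cost ≥ 137. Minimum total cost: 135.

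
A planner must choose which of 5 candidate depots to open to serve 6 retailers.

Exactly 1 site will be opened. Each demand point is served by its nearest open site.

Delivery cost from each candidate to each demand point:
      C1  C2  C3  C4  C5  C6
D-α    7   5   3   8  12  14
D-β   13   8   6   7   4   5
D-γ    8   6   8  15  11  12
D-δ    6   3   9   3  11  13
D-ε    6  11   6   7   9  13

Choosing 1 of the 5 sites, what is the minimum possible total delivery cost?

43

Open {D-β}.
  C1→D-β 13, C2→D-β 8, C3→D-β 6, C4→D-β 7, C5→D-β 4, C6→D-β 5  ⇒ total 43.
Compare {D-δ}: total 45.
Compare {D-α}: total 49.
No size-1 selection does better; minimum is 43.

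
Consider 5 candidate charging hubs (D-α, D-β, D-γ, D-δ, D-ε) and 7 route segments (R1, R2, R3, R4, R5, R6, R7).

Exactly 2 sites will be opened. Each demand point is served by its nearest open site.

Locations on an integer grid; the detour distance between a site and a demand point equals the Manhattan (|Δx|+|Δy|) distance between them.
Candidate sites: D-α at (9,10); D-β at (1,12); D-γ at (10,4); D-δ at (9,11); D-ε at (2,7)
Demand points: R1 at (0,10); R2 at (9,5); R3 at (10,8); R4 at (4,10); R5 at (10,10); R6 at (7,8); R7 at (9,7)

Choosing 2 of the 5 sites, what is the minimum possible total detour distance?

24

Open {D-α, D-β}.
  R1→D-β 3, R2→D-α 5, R3→D-α 3, R4→D-α 5, R5→D-α 1, R6→D-α 4, R7→D-α 3  ⇒ total 24.
Compare {D-α, D-ε}: total 26.
Compare {D-α, D-γ}: total 27.
No size-2 selection does better; minimum is 24.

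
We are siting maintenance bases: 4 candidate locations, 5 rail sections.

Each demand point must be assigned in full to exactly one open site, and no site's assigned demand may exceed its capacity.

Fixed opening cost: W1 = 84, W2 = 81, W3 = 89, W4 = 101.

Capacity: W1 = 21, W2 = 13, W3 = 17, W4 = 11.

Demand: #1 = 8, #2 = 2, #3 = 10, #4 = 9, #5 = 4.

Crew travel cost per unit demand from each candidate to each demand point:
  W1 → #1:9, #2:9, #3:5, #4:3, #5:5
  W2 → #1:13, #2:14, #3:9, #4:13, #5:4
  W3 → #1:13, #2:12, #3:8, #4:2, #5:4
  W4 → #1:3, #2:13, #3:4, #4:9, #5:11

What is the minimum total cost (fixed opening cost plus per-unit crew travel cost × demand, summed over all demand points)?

347

Open {W1, W3}; cheapest assignment that respects the capacities:
  W1 (cap 21, load 20): #1, #2, #3 — cost 8×9 + 2×9 + 10×5 = 140
  W3 (cap 17, load 13): #4, #5 — cost 9×2 + 4×4 = 34
  Shipping 174, fixed 173 → total 347.
  Any other capacity-feasible assignment to {W1, W3} ships for at least 174.
Compare {W1, W2}: its best feasible assignment gives total 380.
Compare {W1, W3, W4}: its best feasible assignment gives total 400.
Every other set of open sites that can feasibly serve all demand totals ≥ 380 even under its best assignment. Minimum: 347.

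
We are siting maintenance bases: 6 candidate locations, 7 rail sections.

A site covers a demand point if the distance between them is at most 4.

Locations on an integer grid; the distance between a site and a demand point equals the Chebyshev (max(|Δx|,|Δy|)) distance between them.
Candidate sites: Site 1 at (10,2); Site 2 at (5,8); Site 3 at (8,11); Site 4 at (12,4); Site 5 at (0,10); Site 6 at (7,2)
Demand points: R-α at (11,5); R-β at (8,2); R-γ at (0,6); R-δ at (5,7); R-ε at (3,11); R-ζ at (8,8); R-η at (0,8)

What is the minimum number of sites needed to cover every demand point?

3

Coverage sets (demand points within 4 of each site):
  Site 1: {R-α, R-β}
  Site 2: {R-δ, R-ε, R-ζ}
  Site 3: {R-δ, R-ζ}
  Site 4: {R-α, R-β, R-ζ}
  Site 5: {R-γ, R-ε, R-η}
  Site 6: {R-α, R-β}
No 2 sites suffice: every size-2 union leaves at least one demand point uncovered.
But {Site 1, Site 2, Site 5} covers everything, so the minimum is 3.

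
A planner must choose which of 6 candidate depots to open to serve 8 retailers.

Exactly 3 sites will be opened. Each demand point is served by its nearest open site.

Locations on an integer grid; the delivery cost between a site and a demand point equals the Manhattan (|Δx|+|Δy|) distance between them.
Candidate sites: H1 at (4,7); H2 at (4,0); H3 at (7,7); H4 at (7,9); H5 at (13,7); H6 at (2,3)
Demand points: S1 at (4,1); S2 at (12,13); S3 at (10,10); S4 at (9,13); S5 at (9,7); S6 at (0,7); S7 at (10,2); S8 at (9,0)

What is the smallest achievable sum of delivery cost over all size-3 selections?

41

Open {H1, H2, H4}.
  S1→H2 1, S2→H4 9, S3→H4 4, S4→H4 6, S5→H4 4, S6→H1 4, S7→H2 8, S8→H2 5  ⇒ total 41.
Compare {H2, H3, H4}: total 42.
Compare {H2, H4, H6}: total 43.
No size-3 selection does better; minimum is 41.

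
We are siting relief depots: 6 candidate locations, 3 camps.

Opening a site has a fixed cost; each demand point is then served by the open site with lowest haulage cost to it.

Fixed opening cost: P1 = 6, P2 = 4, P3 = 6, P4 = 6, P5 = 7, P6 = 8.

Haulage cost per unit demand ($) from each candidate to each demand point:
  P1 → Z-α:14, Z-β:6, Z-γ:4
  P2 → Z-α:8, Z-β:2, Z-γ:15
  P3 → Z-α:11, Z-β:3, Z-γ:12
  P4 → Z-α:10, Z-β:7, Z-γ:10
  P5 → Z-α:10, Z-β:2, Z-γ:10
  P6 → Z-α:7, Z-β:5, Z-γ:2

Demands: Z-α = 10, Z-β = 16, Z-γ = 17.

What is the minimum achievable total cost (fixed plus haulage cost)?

Open {P2, P6}: assign each demand point to its cheapest open site.
  Z-α→P6 10×7=70, Z-β→P2 16×2=32, Z-γ→P6 17×2=34
  haulage cost 136, fixed 12 → total 148.
Compare {P5, P6}: haulage cost 136 + fixed 15 = 151.
Compare {P1, P2, P6}: haulage cost 136 + fixed 18 = 154.
Compare {P2, P3, P6}: haulage cost 136 + fixed 18 = 154.
All other subsets cost ≥ 151. Minimum total cost: 148.

148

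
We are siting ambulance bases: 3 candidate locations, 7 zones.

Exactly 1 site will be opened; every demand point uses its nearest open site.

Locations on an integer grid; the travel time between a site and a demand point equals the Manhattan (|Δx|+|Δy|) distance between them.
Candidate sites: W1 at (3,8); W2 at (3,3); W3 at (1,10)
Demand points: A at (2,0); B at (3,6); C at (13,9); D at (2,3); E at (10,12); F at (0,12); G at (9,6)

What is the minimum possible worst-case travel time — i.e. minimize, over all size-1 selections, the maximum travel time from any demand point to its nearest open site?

Open {W1}.
  Farthest demand point is C at travel time 11 (to W1); all others are ≤ 11.
With {W3} the worst case is 13.
With {W2} the worst case is 16.
No size-1 selection achieves below 11.

11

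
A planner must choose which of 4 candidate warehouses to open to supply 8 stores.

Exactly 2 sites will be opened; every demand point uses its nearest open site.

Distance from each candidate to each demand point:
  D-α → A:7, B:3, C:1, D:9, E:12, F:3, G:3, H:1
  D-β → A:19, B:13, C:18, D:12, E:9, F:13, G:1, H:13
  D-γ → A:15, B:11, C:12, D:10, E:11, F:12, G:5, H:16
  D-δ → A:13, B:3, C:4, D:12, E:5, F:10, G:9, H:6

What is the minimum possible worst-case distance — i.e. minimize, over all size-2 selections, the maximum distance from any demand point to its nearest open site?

Open {D-α, D-β}.
  Farthest demand point is D at distance 9 (to D-α); all others are ≤ 9.
With {D-α, D-δ} the worst case is 9.
With {D-α, D-γ} the worst case is 11.
No size-2 selection achieves below 9.

9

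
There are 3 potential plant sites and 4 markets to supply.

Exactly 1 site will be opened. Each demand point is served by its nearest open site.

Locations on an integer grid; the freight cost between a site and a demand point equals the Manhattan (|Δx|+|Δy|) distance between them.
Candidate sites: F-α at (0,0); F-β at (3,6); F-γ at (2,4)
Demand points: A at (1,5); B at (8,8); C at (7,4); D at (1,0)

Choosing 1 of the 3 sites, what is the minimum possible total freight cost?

22

Open {F-γ}.
  A→F-γ 2, B→F-γ 10, C→F-γ 5, D→F-γ 5  ⇒ total 22.
Compare {F-β}: total 24.
Compare {F-α}: total 34.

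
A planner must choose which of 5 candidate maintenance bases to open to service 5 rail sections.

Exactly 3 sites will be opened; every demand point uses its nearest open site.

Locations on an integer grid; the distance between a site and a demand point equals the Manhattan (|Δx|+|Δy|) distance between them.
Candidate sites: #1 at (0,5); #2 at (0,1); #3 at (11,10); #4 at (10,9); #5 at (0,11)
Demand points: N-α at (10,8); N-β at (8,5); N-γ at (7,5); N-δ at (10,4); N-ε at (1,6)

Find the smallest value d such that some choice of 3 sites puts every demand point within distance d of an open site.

7

Open {#1, #2, #4}.
  Farthest demand point is N-γ at distance 7 (to #1); all others are ≤ 7.
With {#1, #3, #4} the worst case is 7.
With {#1, #4, #5} the worst case is 7.
No size-3 selection achieves below 7.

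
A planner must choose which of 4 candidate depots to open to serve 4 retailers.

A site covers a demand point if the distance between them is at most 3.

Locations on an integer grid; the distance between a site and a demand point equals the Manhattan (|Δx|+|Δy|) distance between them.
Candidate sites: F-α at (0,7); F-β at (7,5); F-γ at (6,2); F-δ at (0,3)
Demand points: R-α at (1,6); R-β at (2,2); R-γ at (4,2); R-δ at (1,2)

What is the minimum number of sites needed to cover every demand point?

3

Coverage sets (demand points within 3 of each site):
  F-α: {R-α}
  F-β: {}
  F-γ: {R-γ}
  F-δ: {R-β, R-δ}
No 2 sites suffice: every size-2 union leaves at least one demand point uncovered.
But {F-α, F-γ, F-δ} covers everything, so the minimum is 3.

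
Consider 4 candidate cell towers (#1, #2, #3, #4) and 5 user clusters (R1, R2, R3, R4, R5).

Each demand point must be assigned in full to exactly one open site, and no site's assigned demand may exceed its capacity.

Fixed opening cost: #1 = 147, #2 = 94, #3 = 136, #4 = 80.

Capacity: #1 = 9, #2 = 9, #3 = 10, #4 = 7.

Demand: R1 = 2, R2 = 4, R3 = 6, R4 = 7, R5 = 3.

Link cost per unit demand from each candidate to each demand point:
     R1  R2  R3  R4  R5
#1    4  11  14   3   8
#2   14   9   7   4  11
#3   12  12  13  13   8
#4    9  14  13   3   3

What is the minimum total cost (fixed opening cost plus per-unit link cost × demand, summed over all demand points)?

Open {#1, #2, #4}; cheapest assignment that respects the capacities:
  #1 (cap 9, load 9): R1, R4 — cost 2×4 + 7×3 = 29
  #2 (cap 9, load 6): R3 — cost 6×7 = 42
  #4 (cap 7, load 7): R2, R5 — cost 4×14 + 3×3 = 65
  Shipping 136, fixed 321 → total 457.
  Any other capacity-feasible assignment to {#1, #2, #4} ships for at least 136.
Compare {#2, #3, #4}: its best feasible assignment gives total 469.
Compare {#1, #2, #3}: its best feasible assignment gives total 520.
Every other set of open sites that can feasibly serve all demand totals ≥ 469 even under its best assignment. Minimum: 457.

457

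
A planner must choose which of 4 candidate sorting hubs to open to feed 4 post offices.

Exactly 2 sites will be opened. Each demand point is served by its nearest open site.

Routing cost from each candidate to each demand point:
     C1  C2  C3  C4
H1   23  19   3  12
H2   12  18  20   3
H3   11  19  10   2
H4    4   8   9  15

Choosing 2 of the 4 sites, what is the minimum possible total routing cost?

23

Open {H3, H4}.
  C1→H4 4, C2→H4 8, C3→H4 9, C4→H3 2  ⇒ total 23.
Compare {H2, H4}: total 24.
Compare {H1, H4}: total 27.
No size-2 selection does better; minimum is 23.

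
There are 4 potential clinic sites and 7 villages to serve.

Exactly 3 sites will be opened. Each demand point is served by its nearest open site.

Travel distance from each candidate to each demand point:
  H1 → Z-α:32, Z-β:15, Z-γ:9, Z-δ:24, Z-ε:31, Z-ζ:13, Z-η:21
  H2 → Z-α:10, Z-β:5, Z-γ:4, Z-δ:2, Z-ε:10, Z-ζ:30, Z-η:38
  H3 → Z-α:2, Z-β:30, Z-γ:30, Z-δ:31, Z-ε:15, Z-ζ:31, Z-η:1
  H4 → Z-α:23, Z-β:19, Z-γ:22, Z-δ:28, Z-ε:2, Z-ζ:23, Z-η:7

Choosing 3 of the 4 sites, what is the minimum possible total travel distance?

Open {H1, H2, H3}.
  Z-α→H3 2, Z-β→H2 5, Z-γ→H2 4, Z-δ→H2 2, Z-ε→H2 10, Z-ζ→H1 13, Z-η→H3 1  ⇒ total 37.
Compare {H2, H3, H4}: total 39.
Compare {H1, H2, H4}: total 43.
No size-3 selection does better; minimum is 37.

37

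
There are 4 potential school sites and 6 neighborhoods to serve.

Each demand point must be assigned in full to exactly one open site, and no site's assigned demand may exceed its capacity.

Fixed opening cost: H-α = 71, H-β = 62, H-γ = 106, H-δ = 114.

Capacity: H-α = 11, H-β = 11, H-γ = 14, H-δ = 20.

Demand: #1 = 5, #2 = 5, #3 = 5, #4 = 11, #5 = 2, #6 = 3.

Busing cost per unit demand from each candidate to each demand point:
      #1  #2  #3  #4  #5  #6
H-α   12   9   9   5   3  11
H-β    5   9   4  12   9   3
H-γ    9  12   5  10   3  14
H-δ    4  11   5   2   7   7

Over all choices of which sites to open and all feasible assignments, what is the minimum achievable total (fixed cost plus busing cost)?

Open {H-α, H-β, H-δ}; cheapest assignment that respects the capacities:
  H-α (cap 11, load 7): #2, #5 — cost 5×9 + 2×3 = 51
  H-β (cap 11, load 8): #3, #6 — cost 5×4 + 3×3 = 29
  H-δ (cap 20, load 16): #1, #4 — cost 5×4 + 11×2 = 42
  Shipping 122, fixed 247 → total 369.
  Any other capacity-feasible assignment to {H-α, H-β, H-δ} ships for at least 122.
Compare {H-γ, H-δ}: its best feasible assignment gives total 374.
Compare {H-α, H-δ}: its best feasible assignment gives total 375.
Every other set of open sites that can feasibly serve all demand totals ≥ 374 even under its best assignment. Minimum: 369.

369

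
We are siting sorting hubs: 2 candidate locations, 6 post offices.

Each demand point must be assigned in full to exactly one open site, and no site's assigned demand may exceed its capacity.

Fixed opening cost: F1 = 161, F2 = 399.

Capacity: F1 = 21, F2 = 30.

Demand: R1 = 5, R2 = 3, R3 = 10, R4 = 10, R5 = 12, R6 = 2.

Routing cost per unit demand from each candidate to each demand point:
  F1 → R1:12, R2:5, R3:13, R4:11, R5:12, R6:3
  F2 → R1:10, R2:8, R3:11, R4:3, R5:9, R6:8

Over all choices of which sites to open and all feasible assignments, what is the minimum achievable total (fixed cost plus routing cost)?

899

Open {F1, F2}; cheapest assignment that respects the capacities:
  F1 (cap 21, load 15): R2, R3, R6 — cost 3×5 + 10×13 + 2×3 = 151
  F2 (cap 30, load 27): R1, R4, R5 — cost 5×10 + 10×3 + 12×9 = 188
  Shipping 339, fixed 560 → total 899.
  Any other capacity-feasible assignment to {F1, F2} ships for at least 339.
Total demand is 42 and no other set of sites has combined capacity ≥ 42, so {F1, F2} is the only feasible choice of open sites. Minimum: 899.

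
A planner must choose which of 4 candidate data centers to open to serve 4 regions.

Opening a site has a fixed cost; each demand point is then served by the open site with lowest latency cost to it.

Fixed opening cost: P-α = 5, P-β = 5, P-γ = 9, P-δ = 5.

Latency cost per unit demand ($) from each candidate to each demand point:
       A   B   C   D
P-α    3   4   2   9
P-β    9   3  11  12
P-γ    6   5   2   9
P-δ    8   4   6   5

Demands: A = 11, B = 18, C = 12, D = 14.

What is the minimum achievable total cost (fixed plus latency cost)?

Open {P-α, P-β, P-δ}: assign each demand point to its cheapest open site.
  A→P-α 11×3=33, B→P-β 18×3=54, C→P-α 12×2=24, D→P-δ 14×5=70
  latency cost 181, fixed 15 → total 196.
Compare {P-α, P-β, P-γ, P-δ}: latency cost 181 + fixed 24 = 205.
Compare {P-α, P-δ}: latency cost 199 + fixed 10 = 209.
Compare {P-α, P-γ, P-δ}: latency cost 199 + fixed 19 = 218.
All other subsets cost ≥ 205. Minimum total cost: 196.

196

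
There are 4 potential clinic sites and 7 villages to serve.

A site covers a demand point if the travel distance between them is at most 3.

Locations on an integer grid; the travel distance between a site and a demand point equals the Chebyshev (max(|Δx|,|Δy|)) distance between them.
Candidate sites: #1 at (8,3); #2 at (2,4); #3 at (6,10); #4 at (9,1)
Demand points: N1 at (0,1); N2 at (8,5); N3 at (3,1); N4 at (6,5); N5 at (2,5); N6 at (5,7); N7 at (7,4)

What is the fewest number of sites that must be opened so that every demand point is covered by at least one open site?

Coverage sets (demand points within 3 of each site):
  #1: {N2, N4, N7}
  #2: {N1, N3, N5, N6}
  #3: {N6}
  #4: {N7}
No single site covers all 7 demand points.
But {#1, #2} covers everything, so the minimum is 2.

2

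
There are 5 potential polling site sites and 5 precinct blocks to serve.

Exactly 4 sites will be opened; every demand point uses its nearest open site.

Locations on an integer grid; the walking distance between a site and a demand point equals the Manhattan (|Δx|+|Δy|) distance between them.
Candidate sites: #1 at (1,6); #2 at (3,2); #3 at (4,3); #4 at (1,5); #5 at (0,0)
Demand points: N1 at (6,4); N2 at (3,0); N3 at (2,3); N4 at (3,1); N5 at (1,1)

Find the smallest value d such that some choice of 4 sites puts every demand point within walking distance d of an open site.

Open {#1, #2, #3, #4}.
  Farthest demand point is N1 at walking distance 3 (to #3); all others are ≤ 3.
With {#1, #2, #3, #5} the worst case is 3.
With {#1, #3, #4, #5} the worst case is 3.
No size-4 selection achieves below 3.

3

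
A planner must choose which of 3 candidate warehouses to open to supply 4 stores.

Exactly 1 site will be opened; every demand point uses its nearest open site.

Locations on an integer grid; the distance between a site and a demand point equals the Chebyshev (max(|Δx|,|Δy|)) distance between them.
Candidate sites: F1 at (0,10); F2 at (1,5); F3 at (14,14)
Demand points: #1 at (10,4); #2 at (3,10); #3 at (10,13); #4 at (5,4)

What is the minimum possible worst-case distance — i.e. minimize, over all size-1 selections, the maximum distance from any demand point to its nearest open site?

9

Open {F2}.
  Farthest demand point is #1 at distance 9 (to F2); all others are ≤ 9.
With {F1} the worst case is 10.
With {F3} the worst case is 11.
No size-1 selection achieves below 9.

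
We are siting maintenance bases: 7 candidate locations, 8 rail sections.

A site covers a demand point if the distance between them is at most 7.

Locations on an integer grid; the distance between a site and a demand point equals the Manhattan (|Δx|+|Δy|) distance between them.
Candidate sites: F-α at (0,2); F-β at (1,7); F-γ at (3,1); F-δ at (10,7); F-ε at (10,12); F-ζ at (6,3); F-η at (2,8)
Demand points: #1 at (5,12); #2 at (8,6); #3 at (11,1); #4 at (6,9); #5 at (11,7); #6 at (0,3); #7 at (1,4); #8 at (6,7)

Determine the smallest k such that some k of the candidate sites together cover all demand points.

Coverage sets (demand points within 7 of each site):
  F-α: {#6, #7}
  F-β: {#4, #6, #7, #8}
  F-γ: {#6, #7}
  F-δ: {#2, #3, #4, #5, #8}
  F-ε: {#1, #4, #5}
  F-ζ: {#2, #3, #4, #6, #7, #8}
  F-η: {#1, #4, #6, #7, #8}
No single site covers all 8 demand points.
But {F-δ, F-η} covers everything, so the minimum is 2.

2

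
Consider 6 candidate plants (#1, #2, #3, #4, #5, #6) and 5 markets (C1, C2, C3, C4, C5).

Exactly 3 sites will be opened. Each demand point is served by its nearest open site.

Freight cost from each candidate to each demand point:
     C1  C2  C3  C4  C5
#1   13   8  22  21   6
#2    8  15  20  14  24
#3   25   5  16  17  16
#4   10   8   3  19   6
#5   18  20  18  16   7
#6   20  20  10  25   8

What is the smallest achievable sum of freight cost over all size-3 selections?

Open {#2, #3, #4}.
  C1→#2 8, C2→#3 5, C3→#4 3, C4→#2 14, C5→#4 6  ⇒ total 36.
Compare {#1, #2, #4}: total 39.
Compare {#2, #4, #5}: total 39.
No size-3 selection does better; minimum is 36.

36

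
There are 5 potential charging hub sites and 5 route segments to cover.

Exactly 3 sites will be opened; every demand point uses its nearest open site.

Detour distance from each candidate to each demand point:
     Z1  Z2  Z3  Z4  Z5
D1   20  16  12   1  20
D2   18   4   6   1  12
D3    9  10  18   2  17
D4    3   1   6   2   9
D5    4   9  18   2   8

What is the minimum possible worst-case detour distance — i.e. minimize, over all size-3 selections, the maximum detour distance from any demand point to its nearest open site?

Open {D1, D2, D5}.
  Farthest demand point is Z5 at detour distance 8 (to D5); all others are ≤ 8.
With {D1, D4, D5} the worst case is 8.
With {D2, D3, D5} the worst case is 8.
No size-3 selection achieves below 8.

8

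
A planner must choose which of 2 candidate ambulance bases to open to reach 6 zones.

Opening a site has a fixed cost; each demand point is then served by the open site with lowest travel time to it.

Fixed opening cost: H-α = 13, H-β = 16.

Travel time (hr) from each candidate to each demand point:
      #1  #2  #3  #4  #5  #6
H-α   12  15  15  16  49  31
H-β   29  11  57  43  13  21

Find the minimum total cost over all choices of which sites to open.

Open {H-α, H-β}: assign each demand point to its cheapest open site.
  #1→H-α 12, #2→H-β 11, #3→H-α 15, #4→H-α 16, #5→H-β 13, #6→H-β 21
  travel time 88, fixed 29 → total 117.
Compare {H-α}: travel time 138 + fixed 13 = 151.
Compare {H-β}: travel time 174 + fixed 16 = 190.

117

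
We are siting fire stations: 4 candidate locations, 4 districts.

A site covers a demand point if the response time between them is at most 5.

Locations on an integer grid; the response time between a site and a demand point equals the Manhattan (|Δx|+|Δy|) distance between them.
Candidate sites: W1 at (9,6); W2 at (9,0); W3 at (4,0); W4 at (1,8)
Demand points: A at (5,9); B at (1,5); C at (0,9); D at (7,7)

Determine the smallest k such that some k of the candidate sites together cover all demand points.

2

Coverage sets (demand points within 5 of each site):
  W1: {D}
  W2: {}
  W3: {}
  W4: {A, B, C}
No single site covers all 4 demand points.
But {W1, W4} covers everything, so the minimum is 2.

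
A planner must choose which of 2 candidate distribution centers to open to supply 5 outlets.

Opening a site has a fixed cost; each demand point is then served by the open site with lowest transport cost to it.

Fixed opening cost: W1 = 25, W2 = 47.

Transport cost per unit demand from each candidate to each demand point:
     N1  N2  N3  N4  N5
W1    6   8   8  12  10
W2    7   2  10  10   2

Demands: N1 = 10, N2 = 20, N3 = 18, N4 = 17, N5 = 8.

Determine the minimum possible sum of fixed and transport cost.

502

Open {W1, W2}: assign each demand point to its cheapest open site.
  N1→W1 10×6=60, N2→W2 20×2=40, N3→W1 18×8=144, N4→W2 17×10=170, N5→W2 8×2=16
  transport cost 430, fixed 72 → total 502.
Compare {W2}: transport cost 476 + fixed 47 = 523.
Compare {W1}: transport cost 648 + fixed 25 = 673.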